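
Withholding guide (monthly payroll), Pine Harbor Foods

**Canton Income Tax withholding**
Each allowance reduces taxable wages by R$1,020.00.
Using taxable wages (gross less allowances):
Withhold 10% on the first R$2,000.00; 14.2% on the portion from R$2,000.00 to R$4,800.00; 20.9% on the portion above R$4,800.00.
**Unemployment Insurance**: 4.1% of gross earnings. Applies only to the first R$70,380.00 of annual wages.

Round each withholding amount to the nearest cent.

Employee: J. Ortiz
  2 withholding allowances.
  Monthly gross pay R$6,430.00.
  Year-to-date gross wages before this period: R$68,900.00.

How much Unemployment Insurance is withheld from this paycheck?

R$60.68

Unemployment Insurance: cap R$70,380.00 − YTD R$68,900.00 = R$1,480.00 subject; 4.1% × R$1,480.00 = R$60.68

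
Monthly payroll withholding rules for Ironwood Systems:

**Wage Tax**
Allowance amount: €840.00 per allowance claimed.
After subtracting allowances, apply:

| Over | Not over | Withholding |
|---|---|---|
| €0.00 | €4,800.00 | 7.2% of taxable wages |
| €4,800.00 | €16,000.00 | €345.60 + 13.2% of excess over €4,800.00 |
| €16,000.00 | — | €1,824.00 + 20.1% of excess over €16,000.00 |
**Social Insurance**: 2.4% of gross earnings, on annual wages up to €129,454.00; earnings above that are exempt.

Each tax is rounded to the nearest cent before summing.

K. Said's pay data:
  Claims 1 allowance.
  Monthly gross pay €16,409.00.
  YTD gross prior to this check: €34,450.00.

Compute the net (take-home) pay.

€14,248.07

Wage Tax: taxable = €16,409.00 − 1×€840.00 = €15,569.00
  €345.60 + 13.2% × (€15,569.00 − €4,800.00) = €345.60 + 13.2% × €10,769.00 = €1,767.11
Social Insurance: 2.4% × €16,409.00 = €393.82
Total withheld: €1,767.11 + €393.82 = €2,160.93
Net pay: €16,409.00 − €2,160.93 = €14,248.07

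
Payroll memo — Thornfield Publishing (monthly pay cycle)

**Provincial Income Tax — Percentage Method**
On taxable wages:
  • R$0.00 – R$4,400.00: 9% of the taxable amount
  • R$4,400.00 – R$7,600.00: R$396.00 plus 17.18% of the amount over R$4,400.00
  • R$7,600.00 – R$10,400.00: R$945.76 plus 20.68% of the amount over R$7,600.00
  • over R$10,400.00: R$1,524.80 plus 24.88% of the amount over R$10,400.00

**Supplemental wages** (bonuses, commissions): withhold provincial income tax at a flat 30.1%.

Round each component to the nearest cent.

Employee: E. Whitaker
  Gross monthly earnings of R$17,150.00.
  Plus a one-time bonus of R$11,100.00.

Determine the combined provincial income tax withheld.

R$6,545.30

Provincial Income Tax: taxable = R$17,150.00
  R$1,524.80 + 24.88% × (R$17,150.00 − R$10,400.00) = R$1,524.80 + 24.88% × R$6,750.00 = R$3,204.20
Supplemental (30.1% flat on bonus): 30.1% × R$11,100.00 = R$3,341.10
Total provincial income tax: R$3,204.20 + R$3,341.10 = R$6,545.30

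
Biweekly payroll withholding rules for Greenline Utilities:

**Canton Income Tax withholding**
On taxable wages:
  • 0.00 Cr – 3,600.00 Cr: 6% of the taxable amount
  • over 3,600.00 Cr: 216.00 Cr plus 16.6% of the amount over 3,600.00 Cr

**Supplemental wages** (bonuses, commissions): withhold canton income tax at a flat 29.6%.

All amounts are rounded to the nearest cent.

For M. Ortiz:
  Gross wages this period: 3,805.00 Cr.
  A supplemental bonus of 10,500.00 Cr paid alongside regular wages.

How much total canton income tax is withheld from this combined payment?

Canton Income Tax: taxable = 3,805.00 Cr
  216.00 Cr + 16.6% × (3,805.00 Cr − 3,600.00 Cr) = 216.00 Cr + 16.6% × 205.00 Cr = 250.03 Cr
Supplemental (29.6% flat on bonus): 29.6% × 10,500.00 Cr = 3,108.00 Cr
Total canton income tax: 250.03 Cr + 3,108.00 Cr = 3,358.03 Cr

3,358.03 Cr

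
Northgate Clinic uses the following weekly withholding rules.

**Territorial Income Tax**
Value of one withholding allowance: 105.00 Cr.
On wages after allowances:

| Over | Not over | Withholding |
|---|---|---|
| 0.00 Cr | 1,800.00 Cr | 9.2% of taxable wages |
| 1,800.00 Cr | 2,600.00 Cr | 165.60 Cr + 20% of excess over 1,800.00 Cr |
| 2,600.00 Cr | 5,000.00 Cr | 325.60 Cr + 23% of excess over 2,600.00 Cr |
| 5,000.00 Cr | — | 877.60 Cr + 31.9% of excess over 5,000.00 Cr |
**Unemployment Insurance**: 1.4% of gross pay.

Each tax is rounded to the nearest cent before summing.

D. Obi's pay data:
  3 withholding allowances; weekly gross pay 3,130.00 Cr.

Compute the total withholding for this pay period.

418.87 Cr

Territorial Income Tax: taxable = 3,130.00 Cr − 3×105.00 Cr = 2,815.00 Cr
  325.60 Cr + 23% × (2,815.00 Cr − 2,600.00 Cr) = 325.60 Cr + 23% × 215.00 Cr = 375.05 Cr
Unemployment Insurance: 1.4% × 3,130.00 Cr = 43.82 Cr
Total: 375.05 Cr + 43.82 Cr = 418.87 Cr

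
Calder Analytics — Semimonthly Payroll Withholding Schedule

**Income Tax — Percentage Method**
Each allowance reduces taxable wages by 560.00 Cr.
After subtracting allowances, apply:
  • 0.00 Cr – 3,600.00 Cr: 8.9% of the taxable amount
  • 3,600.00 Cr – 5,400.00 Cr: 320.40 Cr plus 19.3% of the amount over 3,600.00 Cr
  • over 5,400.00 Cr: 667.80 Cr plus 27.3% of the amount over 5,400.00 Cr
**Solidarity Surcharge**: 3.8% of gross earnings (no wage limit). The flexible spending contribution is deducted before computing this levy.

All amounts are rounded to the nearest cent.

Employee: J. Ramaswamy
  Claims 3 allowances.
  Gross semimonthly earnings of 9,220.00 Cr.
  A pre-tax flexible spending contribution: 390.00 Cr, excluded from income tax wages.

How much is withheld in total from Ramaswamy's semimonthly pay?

Income Tax: taxable = 9,220.00 Cr − 390.00 Cr − 3×560.00 Cr = 7,150.00 Cr
  667.80 Cr + 27.3% × (7,150.00 Cr − 5,400.00 Cr) = 667.80 Cr + 27.3% × 1,750.00 Cr = 1,145.55 Cr
Solidarity Surcharge: 3.8% × 8,830.00 Cr = 335.54 Cr
Total: 1,145.55 Cr + 335.54 Cr = 1,481.09 Cr

1,481.09 Cr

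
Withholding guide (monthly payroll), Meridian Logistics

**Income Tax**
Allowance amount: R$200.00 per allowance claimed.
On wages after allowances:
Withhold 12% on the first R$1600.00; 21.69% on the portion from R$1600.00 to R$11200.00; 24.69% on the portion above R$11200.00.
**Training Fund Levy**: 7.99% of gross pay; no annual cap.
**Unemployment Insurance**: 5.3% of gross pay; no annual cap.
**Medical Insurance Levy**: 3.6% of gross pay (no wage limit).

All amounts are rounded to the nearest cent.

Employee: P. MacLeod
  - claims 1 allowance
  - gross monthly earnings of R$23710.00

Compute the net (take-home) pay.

R$14391.80

Income Tax: taxable = R$23710.00 − 1×R$200.00 = R$23510.00
  R$2274.24 + 24.69% × (R$23510.00 − R$11200.00) = R$2274.24 + 24.69% × R$12310.00 = R$5313.58
Training Fund Levy: 7.99% × R$23710.00 = R$1894.43
Unemployment Insurance: 5.3% × R$23710.00 = R$1256.63
Medical Insurance Levy: 3.6% × R$23710.00 = R$853.56
Total withheld: R$5313.58 + R$1894.43 + R$1256.63 + R$853.56 = R$9318.20
Net pay: R$23710.00 − R$9318.20 = R$14391.80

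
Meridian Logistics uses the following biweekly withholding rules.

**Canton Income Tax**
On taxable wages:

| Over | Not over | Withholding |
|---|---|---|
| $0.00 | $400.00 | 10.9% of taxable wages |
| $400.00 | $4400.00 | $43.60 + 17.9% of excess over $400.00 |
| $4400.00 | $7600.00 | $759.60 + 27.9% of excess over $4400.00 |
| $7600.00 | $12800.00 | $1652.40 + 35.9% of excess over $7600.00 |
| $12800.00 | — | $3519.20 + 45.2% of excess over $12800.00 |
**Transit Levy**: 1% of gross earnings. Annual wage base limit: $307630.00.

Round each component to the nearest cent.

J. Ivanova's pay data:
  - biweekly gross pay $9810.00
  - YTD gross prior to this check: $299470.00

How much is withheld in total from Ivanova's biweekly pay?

Canton Income Tax: taxable = $9810.00
  $1652.40 + 35.9% × ($9810.00 − $7600.00) = $1652.40 + 35.9% × $2210.00 = $2445.79
Transit Levy: cap $307630.00 − YTD $299470.00 = $8160.00 subject; 1% × $8160.00 = $81.60
Total: $2445.79 + $81.60 = $2527.39

$2527.39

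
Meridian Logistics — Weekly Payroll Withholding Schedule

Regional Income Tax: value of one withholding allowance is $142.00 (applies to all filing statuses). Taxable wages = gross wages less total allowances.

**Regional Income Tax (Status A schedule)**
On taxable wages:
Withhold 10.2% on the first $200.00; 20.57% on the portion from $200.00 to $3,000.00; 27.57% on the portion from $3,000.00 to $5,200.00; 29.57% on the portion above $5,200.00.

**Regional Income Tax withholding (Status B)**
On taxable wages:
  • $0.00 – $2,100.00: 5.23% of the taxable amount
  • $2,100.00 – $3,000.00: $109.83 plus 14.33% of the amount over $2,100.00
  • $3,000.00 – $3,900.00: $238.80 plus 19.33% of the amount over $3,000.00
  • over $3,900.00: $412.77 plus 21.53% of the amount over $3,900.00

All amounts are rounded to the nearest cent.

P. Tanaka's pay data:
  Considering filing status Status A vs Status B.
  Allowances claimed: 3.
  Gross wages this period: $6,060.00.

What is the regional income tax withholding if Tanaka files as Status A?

$1,331.23

Regional Income Tax (Status A): taxable = $6,060.00 − 3×$142.00 = $5,634.00
  $1,202.90 + 29.57% × ($5,634.00 − $5,200.00) = $1,202.90 + 29.57% × $434.00 = $1,331.23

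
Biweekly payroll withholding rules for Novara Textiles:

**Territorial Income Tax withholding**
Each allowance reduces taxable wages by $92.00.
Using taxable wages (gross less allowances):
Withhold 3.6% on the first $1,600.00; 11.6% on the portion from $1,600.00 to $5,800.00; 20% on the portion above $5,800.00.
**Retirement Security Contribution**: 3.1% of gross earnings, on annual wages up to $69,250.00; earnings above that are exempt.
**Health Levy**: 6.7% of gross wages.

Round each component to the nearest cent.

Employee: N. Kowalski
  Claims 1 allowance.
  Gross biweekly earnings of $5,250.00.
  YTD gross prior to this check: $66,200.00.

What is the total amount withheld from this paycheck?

$916.63

Territorial Income Tax: taxable = $5,250.00 − 1×$92.00 = $5,158.00
  $57.60 + 11.6% × ($5,158.00 − $1,600.00) = $57.60 + 11.6% × $3,558.00 = $470.33
Retirement Security Contribution: cap $69,250.00 − YTD $66,200.00 = $3,050.00 subject; 3.1% × $3,050.00 = $94.55
Health Levy: 6.7% × $5,250.00 = $351.75
Total: $470.33 + $94.55 + $351.75 = $916.63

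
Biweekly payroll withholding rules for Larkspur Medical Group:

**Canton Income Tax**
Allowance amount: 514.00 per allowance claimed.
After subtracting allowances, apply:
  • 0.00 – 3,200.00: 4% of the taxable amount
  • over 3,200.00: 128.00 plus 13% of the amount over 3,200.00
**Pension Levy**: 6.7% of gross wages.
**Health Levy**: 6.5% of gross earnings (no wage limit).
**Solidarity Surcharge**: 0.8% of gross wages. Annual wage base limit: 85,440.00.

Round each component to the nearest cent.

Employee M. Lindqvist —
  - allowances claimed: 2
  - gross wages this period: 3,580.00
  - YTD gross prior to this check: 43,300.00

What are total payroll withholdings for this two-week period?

Canton Income Tax: taxable = 3,580.00 − 2×514.00 = 2,552.00
  4% × 2,552.00 = 102.08
Pension Levy: 6.7% × 3,580.00 = 239.86
Health Levy: 6.5% × 3,580.00 = 232.70
Solidarity Surcharge: 0.8% × 3,580.00 = 28.64
Total: 102.08 + 239.86 + 232.70 + 28.64 = 603.28

603.28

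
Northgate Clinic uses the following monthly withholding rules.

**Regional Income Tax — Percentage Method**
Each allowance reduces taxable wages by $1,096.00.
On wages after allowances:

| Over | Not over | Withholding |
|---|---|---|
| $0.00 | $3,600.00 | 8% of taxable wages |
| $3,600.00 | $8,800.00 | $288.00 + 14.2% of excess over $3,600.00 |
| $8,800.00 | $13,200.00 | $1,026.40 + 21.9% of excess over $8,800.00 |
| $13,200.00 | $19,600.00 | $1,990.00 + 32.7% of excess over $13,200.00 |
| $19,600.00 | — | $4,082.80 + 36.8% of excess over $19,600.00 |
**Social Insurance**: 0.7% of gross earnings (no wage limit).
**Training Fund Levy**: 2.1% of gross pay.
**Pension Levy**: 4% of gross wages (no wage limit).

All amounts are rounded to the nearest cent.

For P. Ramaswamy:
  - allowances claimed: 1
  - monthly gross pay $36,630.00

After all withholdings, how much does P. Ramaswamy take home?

$24,192.65

Regional Income Tax: taxable = $36,630.00 − 1×$1,096.00 = $35,534.00
  $4,082.80 + 36.8% × ($35,534.00 − $19,600.00) = $4,082.80 + 36.8% × $15,934.00 = $9,946.51
Social Insurance: 0.7% × $36,630.00 = $256.41
Training Fund Levy: 2.1% × $36,630.00 = $769.23
Pension Levy: 4% × $36,630.00 = $1,465.20
Total withheld: $9,946.51 + $256.41 + $769.23 + $1,465.20 = $12,437.35
Net pay: $36,630.00 − $12,437.35 = $24,192.65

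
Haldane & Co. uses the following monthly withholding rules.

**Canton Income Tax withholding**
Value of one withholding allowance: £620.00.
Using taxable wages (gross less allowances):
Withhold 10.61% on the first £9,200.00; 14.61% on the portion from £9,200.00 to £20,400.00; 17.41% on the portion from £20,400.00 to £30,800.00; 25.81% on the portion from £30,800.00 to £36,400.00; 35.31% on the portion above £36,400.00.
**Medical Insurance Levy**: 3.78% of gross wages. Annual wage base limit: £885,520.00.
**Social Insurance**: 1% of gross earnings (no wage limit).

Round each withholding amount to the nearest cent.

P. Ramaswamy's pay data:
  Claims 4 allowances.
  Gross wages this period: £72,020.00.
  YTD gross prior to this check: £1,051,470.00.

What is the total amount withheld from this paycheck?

£18,290.37

Canton Income Tax: taxable = £72,020.00 − 4×£620.00 = £69,540.00
  £5,868.44 + 35.31% × (£69,540.00 − £36,400.00) = £5,868.44 + 35.31% × £33,140.00 = £17,570.17
Medical Insurance Levy: YTD £1,051,470.00 ≥ cap £885,520.00 → £0.00
Social Insurance: 1% × £72,020.00 = £720.20
Total: £17,570.17 + £0.00 + £720.20 = £18,290.37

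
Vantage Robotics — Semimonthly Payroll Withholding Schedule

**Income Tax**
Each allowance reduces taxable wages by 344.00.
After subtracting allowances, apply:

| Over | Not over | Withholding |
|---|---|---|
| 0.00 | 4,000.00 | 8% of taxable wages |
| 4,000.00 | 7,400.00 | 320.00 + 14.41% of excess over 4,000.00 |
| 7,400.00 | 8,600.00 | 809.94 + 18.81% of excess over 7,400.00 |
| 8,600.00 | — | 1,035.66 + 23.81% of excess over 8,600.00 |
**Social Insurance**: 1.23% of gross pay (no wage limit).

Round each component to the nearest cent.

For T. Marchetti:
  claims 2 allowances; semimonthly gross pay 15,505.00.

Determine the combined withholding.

Income Tax: taxable = 15,505.00 − 2×344.00 = 14,817.00
  1,035.66 + 23.81% × (14,817.00 − 8,600.00) = 1,035.66 + 23.81% × 6,217.00 = 2,515.93
Social Insurance: 1.23% × 15,505.00 = 190.71
Total: 2,515.93 + 190.71 = 2,706.64

2,706.64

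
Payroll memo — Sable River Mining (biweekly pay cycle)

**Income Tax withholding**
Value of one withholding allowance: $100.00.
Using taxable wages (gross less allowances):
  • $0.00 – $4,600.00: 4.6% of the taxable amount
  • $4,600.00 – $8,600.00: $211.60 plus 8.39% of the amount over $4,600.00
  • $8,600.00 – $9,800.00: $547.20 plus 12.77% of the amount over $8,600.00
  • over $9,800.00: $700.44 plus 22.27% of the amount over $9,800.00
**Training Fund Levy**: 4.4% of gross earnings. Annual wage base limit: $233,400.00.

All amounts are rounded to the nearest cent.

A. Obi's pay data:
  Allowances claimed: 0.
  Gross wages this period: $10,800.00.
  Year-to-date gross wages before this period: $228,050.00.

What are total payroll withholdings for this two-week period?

Income Tax: taxable = $10,800.00
  $700.44 + 22.27% × ($10,800.00 − $9,800.00) = $700.44 + 22.27% × $1,000.00 = $923.14
Training Fund Levy: cap $233,400.00 − YTD $228,050.00 = $5,350.00 subject; 4.4% × $5,350.00 = $235.40
Total: $923.14 + $235.40 = $1,158.54

$1,158.54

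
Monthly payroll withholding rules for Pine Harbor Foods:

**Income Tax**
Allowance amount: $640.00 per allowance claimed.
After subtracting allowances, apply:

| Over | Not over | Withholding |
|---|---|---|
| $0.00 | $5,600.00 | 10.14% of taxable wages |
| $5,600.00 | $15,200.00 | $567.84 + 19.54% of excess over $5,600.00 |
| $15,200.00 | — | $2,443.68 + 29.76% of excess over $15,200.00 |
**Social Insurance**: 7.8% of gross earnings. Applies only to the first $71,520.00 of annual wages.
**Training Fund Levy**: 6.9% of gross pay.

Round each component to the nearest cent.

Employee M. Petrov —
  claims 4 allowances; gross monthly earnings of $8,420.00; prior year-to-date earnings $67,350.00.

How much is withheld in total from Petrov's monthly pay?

$1,524.88

Income Tax: taxable = $8,420.00 − 4×$640.00 = $5,860.00
  $567.84 + 19.54% × ($5,860.00 − $5,600.00) = $567.84 + 19.54% × $260.00 = $618.64
Social Insurance: cap $71,520.00 − YTD $67,350.00 = $4,170.00 subject; 7.8% × $4,170.00 = $325.26
Training Fund Levy: 6.9% × $8,420.00 = $580.98
Total: $618.64 + $325.26 + $580.98 = $1,524.88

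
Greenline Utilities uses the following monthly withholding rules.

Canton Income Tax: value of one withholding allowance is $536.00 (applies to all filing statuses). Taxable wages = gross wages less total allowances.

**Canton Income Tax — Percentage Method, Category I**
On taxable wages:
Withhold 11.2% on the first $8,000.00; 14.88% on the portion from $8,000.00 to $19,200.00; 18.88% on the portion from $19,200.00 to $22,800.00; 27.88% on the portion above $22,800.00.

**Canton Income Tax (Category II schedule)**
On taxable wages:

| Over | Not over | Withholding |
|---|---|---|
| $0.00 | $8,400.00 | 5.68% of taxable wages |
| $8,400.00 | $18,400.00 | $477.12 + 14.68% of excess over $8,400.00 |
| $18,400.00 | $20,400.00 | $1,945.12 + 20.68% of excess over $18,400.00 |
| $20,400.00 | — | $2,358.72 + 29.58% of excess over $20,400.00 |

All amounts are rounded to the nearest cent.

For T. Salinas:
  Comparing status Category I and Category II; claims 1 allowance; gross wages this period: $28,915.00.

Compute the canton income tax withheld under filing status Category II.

$4,718.91

Canton Income Tax (Category II): taxable = $28,915.00 − 1×$536.00 = $28,379.00
  $2,358.72 + 29.58% × ($28,379.00 − $20,400.00) = $2,358.72 + 29.58% × $7,979.00 = $4,718.91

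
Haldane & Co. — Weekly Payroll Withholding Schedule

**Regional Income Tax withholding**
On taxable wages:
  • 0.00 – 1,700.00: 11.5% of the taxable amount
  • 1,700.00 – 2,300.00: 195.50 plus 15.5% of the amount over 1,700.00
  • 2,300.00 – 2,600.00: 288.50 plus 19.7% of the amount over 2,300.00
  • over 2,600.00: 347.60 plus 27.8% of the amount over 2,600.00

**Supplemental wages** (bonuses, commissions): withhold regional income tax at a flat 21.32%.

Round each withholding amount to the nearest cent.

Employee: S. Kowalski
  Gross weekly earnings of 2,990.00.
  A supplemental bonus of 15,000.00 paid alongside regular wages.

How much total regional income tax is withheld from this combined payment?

Regional Income Tax: taxable = 2,990.00
  347.60 + 27.8% × (2,990.00 − 2,600.00) = 347.60 + 27.8% × 390.00 = 456.02
Supplemental (21.32% flat on bonus): 21.32% × 15,000.00 = 3,198.00
Total regional income tax: 456.02 + 3,198.00 = 3,654.02

3,654.02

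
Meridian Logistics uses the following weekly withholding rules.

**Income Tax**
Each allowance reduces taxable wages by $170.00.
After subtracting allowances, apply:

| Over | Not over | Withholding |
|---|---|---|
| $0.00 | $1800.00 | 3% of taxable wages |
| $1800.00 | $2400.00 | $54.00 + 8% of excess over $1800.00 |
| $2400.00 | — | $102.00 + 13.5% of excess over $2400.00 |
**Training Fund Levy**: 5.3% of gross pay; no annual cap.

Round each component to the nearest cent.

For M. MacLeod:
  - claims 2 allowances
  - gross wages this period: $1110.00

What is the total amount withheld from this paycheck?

$81.93

Income Tax: taxable = $1110.00 − 2×$170.00 = $770.00
  3% × $770.00 = $23.10
Training Fund Levy: 5.3% × $1110.00 = $58.83
Total: $23.10 + $58.83 = $81.93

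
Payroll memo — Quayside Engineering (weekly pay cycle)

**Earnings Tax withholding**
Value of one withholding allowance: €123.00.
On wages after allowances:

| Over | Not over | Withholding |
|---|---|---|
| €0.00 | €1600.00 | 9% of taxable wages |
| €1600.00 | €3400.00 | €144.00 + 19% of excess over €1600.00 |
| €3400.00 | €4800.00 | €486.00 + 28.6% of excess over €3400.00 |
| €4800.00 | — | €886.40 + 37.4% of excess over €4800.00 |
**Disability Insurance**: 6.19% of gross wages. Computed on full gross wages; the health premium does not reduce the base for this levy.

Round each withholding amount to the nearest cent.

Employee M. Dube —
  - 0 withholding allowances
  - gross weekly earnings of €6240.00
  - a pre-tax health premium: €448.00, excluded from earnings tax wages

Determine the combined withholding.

Earnings Tax: taxable = €6240.00 − €448.00 = €5792.00
  €886.40 + 37.4% × (€5792.00 − €4800.00) = €886.40 + 37.4% × €992.00 = €1257.41
Disability Insurance: 6.19% × €6240.00 = €386.26
Total: €1257.41 + €386.26 = €1643.67

€1643.67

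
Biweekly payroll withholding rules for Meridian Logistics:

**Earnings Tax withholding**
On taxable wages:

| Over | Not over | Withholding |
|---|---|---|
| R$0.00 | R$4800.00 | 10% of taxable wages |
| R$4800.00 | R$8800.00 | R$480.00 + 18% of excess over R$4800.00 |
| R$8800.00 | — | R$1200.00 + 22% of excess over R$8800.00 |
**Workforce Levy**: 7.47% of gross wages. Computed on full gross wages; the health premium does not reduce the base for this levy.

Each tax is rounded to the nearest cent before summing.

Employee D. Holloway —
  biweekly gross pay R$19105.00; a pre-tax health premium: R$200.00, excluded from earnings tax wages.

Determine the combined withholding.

Earnings Tax: taxable = R$19105.00 − R$200.00 = R$18905.00
  R$1200.00 + 22% × (R$18905.00 − R$8800.00) = R$1200.00 + 22% × R$10105.00 = R$3423.10
Workforce Levy: 7.47% × R$19105.00 = R$1427.14
Total: R$3423.10 + R$1427.14 = R$4850.24

R$4850.24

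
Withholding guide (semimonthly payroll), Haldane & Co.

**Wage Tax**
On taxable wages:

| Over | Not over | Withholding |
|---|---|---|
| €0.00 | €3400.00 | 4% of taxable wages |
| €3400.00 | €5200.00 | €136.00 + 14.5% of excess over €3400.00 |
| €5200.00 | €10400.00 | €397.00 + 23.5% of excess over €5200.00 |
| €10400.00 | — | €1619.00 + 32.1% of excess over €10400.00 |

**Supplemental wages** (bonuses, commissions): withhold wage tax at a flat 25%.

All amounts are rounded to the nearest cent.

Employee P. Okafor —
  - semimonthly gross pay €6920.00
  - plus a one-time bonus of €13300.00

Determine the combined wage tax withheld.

Wage Tax: taxable = €6920.00
  €397.00 + 23.5% × (€6920.00 − €5200.00) = €397.00 + 23.5% × €1720.00 = €801.20
Supplemental (25% flat on bonus): 25% × €13300.00 = €3325.00
Total wage tax: €801.20 + €3325.00 = €4126.20

€4126.20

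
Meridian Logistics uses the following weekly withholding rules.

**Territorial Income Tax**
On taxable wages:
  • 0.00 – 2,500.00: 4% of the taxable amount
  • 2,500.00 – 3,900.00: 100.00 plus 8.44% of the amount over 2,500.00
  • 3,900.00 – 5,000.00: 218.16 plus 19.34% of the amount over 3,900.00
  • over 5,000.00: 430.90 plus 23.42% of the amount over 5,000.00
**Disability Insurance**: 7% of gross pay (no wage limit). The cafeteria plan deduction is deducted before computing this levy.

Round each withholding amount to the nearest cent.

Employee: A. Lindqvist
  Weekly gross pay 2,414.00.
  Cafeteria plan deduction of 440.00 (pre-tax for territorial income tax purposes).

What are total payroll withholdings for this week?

Territorial Income Tax: taxable = 2,414.00 − 440.00 = 1,974.00
  4% × 1,974.00 = 78.96
Disability Insurance: 7% × 1,974.00 = 138.18
Total: 78.96 + 138.18 = 217.14

217.14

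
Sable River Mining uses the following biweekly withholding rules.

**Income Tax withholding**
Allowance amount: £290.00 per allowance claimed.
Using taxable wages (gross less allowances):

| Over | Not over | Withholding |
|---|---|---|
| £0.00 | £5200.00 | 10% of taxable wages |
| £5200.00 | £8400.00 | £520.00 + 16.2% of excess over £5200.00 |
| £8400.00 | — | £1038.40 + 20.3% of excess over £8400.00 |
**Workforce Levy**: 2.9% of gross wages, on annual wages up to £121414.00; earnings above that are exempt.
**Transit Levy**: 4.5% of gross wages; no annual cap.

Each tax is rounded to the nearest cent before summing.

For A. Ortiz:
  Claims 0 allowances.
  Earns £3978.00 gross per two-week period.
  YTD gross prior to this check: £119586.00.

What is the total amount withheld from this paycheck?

£629.82

Income Tax: taxable = £3978.00
  10% × £3978.00 = £397.80
Workforce Levy: cap £121414.00 − YTD £119586.00 = £1828.00 subject; 2.9% × £1828.00 = £53.01
Transit Levy: 4.5% × £3978.00 = £179.01
Total: £397.80 + £53.01 + £179.01 = £629.82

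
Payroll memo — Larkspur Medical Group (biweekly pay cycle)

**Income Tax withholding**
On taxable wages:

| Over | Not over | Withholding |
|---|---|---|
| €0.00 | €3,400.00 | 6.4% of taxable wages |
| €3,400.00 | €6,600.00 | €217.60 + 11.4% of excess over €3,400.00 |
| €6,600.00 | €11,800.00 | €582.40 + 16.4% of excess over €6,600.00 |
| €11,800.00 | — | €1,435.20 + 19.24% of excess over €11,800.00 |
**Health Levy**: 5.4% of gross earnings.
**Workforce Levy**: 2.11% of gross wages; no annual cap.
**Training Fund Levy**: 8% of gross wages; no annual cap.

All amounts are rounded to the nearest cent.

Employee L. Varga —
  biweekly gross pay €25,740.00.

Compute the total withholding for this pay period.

Income Tax: taxable = €25,740.00
  €1,435.20 + 19.24% × (€25,740.00 − €11,800.00) = €1,435.20 + 19.24% × €13,940.00 = €4,117.26
Health Levy: 5.4% × €25,740.00 = €1,389.96
Workforce Levy: 2.11% × €25,740.00 = €543.11
Training Fund Levy: 8% × €25,740.00 = €2,059.20
Total: €4,117.26 + €1,389.96 + €543.11 + €2,059.20 = €8,109.53

€8,109.53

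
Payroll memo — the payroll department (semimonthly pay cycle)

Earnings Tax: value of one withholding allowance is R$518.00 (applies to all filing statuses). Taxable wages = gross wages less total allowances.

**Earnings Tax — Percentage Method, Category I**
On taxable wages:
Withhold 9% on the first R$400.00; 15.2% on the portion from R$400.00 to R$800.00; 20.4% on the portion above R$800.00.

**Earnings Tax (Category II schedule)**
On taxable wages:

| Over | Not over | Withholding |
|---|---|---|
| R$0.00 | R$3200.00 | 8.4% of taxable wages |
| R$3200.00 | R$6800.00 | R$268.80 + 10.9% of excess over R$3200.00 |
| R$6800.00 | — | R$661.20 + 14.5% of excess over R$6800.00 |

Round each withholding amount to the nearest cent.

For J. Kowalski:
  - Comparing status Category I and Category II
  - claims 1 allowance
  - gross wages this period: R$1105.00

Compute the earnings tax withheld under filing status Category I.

R$64.42

Earnings Tax (Category I): taxable = R$1105.00 − 1×R$518.00 = R$587.00
  R$36.00 + 15.2% × (R$587.00 − R$400.00) = R$36.00 + 15.2% × R$187.00 = R$64.42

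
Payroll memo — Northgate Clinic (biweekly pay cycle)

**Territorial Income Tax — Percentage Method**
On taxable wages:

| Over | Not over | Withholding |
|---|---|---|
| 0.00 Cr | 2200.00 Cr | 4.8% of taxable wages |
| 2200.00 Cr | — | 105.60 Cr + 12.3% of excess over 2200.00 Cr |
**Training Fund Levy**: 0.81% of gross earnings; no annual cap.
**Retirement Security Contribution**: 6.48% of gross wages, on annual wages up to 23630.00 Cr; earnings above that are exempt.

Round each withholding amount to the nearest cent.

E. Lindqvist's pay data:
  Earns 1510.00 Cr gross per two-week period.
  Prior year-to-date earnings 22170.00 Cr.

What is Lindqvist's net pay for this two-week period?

Territorial Income Tax: taxable = 1510.00 Cr
  4.8% × 1510.00 Cr = 72.48 Cr
Training Fund Levy: 0.81% × 1510.00 Cr = 12.23 Cr
Retirement Security Contribution: cap 23630.00 Cr − YTD 22170.00 Cr = 1460.00 Cr subject; 6.48% × 1460.00 Cr = 94.61 Cr
Total withheld: 72.48 Cr + 12.23 Cr + 94.61 Cr = 179.32 Cr
Net pay: 1510.00 Cr − 179.32 Cr = 1330.68 Cr

1330.68 Cr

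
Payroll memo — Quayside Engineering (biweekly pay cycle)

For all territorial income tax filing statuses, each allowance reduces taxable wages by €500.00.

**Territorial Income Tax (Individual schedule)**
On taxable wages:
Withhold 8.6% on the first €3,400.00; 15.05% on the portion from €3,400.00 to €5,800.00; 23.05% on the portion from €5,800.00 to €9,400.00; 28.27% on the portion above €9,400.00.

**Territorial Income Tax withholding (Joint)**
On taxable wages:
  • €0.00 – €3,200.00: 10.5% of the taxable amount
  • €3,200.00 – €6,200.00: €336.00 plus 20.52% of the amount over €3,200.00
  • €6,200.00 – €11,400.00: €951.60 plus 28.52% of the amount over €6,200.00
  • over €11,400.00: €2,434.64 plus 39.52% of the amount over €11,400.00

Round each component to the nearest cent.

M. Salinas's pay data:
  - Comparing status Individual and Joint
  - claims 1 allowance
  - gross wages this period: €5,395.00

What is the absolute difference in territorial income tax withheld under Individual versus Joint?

€166.41

Territorial Income Tax (Individual): taxable = €5,395.00 − 1×€500.00 = €4,895.00
  €292.40 + 15.05% × (€4,895.00 − €3,400.00) = €292.40 + 15.05% × €1,495.00 = €517.40
Territorial Income Tax (Joint): taxable = €5,395.00 − 1×€500.00 = €4,895.00
  €336.00 + 20.52% × (€4,895.00 − €3,200.00) = €336.00 + 20.52% × €1,695.00 = €683.81
Difference: |€517.40 − €683.81| = €166.41 (higher under Joint)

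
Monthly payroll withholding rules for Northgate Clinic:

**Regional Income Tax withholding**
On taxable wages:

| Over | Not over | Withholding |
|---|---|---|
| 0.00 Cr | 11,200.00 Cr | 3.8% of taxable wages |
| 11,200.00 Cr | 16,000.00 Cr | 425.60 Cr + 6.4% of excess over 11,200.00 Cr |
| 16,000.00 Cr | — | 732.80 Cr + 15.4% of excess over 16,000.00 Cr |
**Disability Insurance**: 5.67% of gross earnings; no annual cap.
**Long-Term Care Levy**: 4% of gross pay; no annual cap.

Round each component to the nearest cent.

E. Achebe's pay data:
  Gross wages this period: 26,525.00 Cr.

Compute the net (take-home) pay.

21,606.38 Cr

Regional Income Tax: taxable = 26,525.00 Cr
  732.80 Cr + 15.4% × (26,525.00 Cr − 16,000.00 Cr) = 732.80 Cr + 15.4% × 10,525.00 Cr = 2,353.65 Cr
Disability Insurance: 5.67% × 26,525.00 Cr = 1,503.97 Cr
Long-Term Care Levy: 4% × 26,525.00 Cr = 1,061.00 Cr
Total withheld: 2,353.65 Cr + 1,503.97 Cr + 1,061.00 Cr = 4,918.62 Cr
Net pay: 26,525.00 Cr − 4,918.62 Cr = 21,606.38 Cr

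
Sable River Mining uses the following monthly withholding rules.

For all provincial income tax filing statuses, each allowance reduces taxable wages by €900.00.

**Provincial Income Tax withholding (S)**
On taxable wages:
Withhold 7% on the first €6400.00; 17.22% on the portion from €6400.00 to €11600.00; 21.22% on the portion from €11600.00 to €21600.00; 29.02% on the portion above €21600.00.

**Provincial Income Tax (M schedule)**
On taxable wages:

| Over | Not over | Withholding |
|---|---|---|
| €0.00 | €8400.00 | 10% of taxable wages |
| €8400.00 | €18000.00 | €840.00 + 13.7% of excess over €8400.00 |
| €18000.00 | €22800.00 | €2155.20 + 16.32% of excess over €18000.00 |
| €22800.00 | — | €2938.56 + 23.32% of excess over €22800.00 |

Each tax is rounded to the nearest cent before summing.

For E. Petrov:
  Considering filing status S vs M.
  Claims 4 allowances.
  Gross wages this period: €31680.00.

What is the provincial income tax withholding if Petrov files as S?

Provincial Income Tax (S): taxable = €31680.00 − 4×€900.00 = €28080.00
  €3465.44 + 29.02% × (€28080.00 − €21600.00) = €3465.44 + 29.02% × €6480.00 = €5345.94

€5345.94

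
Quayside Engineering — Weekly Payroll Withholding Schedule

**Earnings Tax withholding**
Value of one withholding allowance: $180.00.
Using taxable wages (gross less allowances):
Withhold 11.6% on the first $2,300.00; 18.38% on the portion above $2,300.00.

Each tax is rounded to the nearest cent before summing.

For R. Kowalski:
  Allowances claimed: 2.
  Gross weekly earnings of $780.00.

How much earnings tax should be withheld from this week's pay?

$48.72

Earnings Tax: taxable = $780.00 − 2×$180.00 = $420.00
  11.6% × $420.00 = $48.72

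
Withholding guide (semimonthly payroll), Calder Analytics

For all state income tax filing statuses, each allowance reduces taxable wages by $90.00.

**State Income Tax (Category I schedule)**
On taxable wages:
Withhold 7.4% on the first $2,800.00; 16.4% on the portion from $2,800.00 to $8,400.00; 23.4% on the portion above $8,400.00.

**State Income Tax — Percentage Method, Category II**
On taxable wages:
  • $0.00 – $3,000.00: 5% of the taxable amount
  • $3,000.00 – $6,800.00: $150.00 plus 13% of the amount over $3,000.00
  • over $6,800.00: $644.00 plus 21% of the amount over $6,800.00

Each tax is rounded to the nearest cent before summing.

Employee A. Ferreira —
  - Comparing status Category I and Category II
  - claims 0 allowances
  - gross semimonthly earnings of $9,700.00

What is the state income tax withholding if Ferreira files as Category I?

$1,429.80

State Income Tax (Category I): taxable = $9,700.00
  $1,125.60 + 23.4% × ($9,700.00 − $8,400.00) = $1,125.60 + 23.4% × $1,300.00 = $1,429.80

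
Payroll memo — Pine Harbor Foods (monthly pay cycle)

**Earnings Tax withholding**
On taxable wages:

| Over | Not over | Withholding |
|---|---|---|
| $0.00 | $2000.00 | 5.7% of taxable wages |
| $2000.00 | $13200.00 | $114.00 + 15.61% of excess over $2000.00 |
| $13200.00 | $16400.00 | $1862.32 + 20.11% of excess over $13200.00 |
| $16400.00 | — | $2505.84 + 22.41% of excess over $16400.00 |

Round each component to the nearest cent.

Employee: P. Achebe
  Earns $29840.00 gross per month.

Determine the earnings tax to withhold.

$5517.74

Earnings Tax: taxable = $29840.00
  $2505.84 + 22.41% × ($29840.00 − $16400.00) = $2505.84 + 22.41% × $13440.00 = $5517.74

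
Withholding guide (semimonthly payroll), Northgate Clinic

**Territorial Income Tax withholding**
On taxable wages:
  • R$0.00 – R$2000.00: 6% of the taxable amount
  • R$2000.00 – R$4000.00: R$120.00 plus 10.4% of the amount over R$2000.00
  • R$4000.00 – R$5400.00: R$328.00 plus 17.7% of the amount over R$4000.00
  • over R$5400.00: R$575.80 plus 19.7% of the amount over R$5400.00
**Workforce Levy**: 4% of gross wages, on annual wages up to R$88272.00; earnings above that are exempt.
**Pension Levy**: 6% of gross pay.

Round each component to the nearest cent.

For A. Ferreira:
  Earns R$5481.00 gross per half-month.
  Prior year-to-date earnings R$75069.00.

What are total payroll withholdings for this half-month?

Territorial Income Tax: taxable = R$5481.00
  R$575.80 + 19.7% × (R$5481.00 − R$5400.00) = R$575.80 + 19.7% × R$81.00 = R$591.76
Workforce Levy: 4% × R$5481.00 = R$219.24
Pension Levy: 6% × R$5481.00 = R$328.86
Total: R$591.76 + R$219.24 + R$328.86 = R$1139.86

R$1139.86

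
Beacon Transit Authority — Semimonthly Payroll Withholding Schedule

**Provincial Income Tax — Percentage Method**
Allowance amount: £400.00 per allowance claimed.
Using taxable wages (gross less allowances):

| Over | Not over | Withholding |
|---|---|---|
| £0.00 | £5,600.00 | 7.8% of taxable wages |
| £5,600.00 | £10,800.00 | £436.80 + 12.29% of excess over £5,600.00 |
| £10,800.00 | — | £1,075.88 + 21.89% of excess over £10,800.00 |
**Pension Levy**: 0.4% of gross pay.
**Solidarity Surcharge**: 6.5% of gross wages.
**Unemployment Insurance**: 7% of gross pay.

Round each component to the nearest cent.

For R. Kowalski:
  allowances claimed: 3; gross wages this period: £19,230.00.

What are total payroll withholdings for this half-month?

Provincial Income Tax: taxable = £19,230.00 − 3×£400.00 = £18,030.00
  £1,075.88 + 21.89% × (£18,030.00 − £10,800.00) = £1,075.88 + 21.89% × £7,230.00 = £2,658.53
Pension Levy: 0.4% × £19,230.00 = £76.92
Solidarity Surcharge: 6.5% × £19,230.00 = £1,249.95
Unemployment Insurance: 7% × £19,230.00 = £1,346.10
Total: £2,658.53 + £76.92 + £1,249.95 + £1,346.10 = £5,331.50

£5,331.50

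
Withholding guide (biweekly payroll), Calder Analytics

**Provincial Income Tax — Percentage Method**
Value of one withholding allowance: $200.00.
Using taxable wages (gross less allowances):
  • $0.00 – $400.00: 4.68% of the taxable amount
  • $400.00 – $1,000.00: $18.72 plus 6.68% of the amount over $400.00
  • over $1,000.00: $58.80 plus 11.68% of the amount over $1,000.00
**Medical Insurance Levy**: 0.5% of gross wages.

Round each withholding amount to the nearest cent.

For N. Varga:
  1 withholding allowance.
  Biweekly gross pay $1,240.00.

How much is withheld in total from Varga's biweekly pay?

$69.67

Provincial Income Tax: taxable = $1,240.00 − 1×$200.00 = $1,040.00
  $58.80 + 11.68% × ($1,040.00 − $1,000.00) = $58.80 + 11.68% × $40.00 = $63.47
Medical Insurance Levy: 0.5% × $1,240.00 = $6.20
Total: $63.47 + $6.20 = $69.67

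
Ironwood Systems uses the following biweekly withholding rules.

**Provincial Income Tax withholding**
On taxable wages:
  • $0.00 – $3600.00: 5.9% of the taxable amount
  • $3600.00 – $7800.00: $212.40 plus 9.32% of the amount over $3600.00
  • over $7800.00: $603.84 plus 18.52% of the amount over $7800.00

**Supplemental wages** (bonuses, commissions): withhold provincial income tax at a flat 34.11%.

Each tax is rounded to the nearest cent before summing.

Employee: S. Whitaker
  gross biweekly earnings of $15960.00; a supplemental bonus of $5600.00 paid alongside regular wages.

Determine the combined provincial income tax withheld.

Provincial Income Tax: taxable = $15960.00
  $603.84 + 18.52% × ($15960.00 − $7800.00) = $603.84 + 18.52% × $8160.00 = $2115.07
Supplemental (34.11% flat on bonus): 34.11% × $5600.00 = $1910.16
Total provincial income tax: $2115.07 + $1910.16 = $4025.23

$4025.23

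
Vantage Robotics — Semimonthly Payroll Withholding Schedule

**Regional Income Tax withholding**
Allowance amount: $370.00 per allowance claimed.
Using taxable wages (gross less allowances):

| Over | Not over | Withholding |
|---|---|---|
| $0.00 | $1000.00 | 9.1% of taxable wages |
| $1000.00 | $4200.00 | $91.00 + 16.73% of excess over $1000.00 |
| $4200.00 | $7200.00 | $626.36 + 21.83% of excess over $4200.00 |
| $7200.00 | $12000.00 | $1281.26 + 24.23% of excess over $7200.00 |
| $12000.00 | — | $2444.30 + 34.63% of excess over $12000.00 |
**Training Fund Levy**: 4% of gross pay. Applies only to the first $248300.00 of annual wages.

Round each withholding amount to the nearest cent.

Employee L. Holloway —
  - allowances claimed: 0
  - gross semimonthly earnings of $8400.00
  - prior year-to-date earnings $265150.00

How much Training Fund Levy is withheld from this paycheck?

Training Fund Levy: YTD $265150.00 ≥ cap $248300.00 → $0.00

$0.00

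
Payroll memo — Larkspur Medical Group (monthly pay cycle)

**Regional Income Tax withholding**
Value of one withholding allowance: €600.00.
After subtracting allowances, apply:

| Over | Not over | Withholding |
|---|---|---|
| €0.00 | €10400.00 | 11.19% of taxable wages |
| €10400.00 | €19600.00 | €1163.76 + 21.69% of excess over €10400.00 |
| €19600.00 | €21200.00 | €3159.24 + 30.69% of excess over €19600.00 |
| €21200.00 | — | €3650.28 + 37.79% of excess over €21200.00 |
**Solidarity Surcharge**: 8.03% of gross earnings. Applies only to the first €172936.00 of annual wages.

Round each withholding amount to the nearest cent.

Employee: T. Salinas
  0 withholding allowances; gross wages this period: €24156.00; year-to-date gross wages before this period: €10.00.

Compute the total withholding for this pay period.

€6707.08

Regional Income Tax: taxable = €24156.00
  €3650.28 + 37.79% × (€24156.00 − €21200.00) = €3650.28 + 37.79% × €2956.00 = €4767.35
Solidarity Surcharge: 8.03% × €24156.00 = €1939.73
Total: €4767.35 + €1939.73 = €6707.08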